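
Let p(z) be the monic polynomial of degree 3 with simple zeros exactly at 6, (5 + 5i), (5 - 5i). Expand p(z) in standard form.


The polynomial is p(z) = ∏_{α ∈ S} (z − α), where S = {6, (5 + 5i), (5 - 5i)}.
Expanding the product yields: p(z) = z^3 -16·z^2 + 110·z -300.
Note conjugate pairs combine to real quadratics: (z − (5+5i))(z − (5−5i)) = z² − 10z + 50.
The resulting polynomial has degree 3 and real coefficients as required.

p(z) = z^3 -16·z^2 + 110·z -300.


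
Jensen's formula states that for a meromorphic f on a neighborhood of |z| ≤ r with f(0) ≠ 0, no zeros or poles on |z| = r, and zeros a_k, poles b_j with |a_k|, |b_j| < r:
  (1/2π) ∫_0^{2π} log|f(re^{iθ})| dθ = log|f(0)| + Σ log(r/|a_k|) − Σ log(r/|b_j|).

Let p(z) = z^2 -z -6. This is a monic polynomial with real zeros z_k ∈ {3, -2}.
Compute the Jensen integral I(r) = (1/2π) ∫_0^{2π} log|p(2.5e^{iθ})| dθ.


Zeros: -2, 3; r = 2.5.
Inside |z| < r: -2. Outside (|z| ≥ r): 3.
p(0) = -6, so log|p(0)| = log(6) = 1.7918.
Apply Jensen: I(r) = log|p(0)| + Σ_k log(r/|z_k|), summed over zeros inside |z| < r.
  log(r/|z_k|) for z_k = -2: log(2.5/2) = 0.2231
  Outside zeros (3) contribute nothing to the Jensen sum.
Sum over inside zeros: 0.2231.
I(r) = log|p(0)| + (inside sum) = 1.7918 + 0.2231 = 2.0149.
Note: since some zeros are outside |z| ≤ r, the simplified n·log(r) form does NOT apply — only the inside zeros contribute.

I(r) ≈ 2.0149.


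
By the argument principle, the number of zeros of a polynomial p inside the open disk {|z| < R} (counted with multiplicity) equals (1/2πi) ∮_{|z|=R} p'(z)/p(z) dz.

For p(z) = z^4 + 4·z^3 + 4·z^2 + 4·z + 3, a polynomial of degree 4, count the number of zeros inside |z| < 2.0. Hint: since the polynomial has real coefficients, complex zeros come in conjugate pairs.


The zeros of p are: -1, -3, (0 + 1i), (0 - 1i).
Their magnitudes are: 1, 3, 1, 1.
Zeros with |z| < R = 2.0: -1, (0 + 1i), (0 - 1i).
Count = 3.
By the argument principle, (1/2πi) ∮_{|z|=R} p'(z)/p(z) dz equals exactly this count.

Number of zeros inside |z| < 2.0: 3.


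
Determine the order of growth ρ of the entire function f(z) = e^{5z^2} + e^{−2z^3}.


Each summand is entire of order 2 and 3 respectively (as in the single-exponential case). The order of a sum is at most the max of the orders, so ρ ≤ 3. For the lower bound: on |z|=r choose arg z so that -2z^3 is real positive; then |e^{-2z^3}| = e^{2r^3} while |e^{5z^2}| ≤ e^{5r^2} = o(e^{2r^3}). So |f| ≥ e^{2r^3}(1 − o(1)) and ρ ≥ 3. Hence ρ = max(2, 3) = 3.
Therefore ρ = 3.

Order ρ = 3.


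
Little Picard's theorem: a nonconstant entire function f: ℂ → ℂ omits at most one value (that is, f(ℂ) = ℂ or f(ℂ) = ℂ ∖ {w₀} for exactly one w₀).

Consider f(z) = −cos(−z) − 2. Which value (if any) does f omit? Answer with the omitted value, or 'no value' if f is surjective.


Little Picard bounds the complement of f(ℂ) to at most one point.
cos is entire and surjective onto ℂ: for every w ∈ ℂ, cos(ζ) = w has a solution ζ ∈ ℂ (e.g., via the complex inverse arccos). With ζ = −z this gives z = ζ/(-1). Then -1·cos(−z) takes every value in -1·ℂ = ℂ, and adding -2 is a bijection of ℂ. So f is surjective and omits no value. (Note: only on the real line is cos bounded by [−1, 1].)

Omitted value: no value.


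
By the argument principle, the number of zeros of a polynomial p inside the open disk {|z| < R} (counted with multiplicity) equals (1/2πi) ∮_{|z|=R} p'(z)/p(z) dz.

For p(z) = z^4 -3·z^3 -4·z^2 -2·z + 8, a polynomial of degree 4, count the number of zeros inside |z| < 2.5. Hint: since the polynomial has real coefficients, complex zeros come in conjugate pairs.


The zeros of p are: 4, 1, (-1 + 1i), (-1 - 1i).
Their magnitudes are: 4, 1, 1.414, 1.414.
Zeros with |z| < R = 2.5: 1, (-1 + 1i), (-1 - 1i).
Count = 3.
By the argument principle, (1/2πi) ∮_{|z|=R} p'(z)/p(z) dz equals exactly this count.

Number of zeros inside |z| < 2.5: 3.


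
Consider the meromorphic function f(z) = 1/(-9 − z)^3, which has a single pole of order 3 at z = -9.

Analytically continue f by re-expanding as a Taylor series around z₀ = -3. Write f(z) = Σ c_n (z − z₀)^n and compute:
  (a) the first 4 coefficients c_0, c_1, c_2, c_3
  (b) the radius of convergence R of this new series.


Let w = z − z₀, so z = z₀ + w.
Then -9 − z = -9 − (z₀ + w) = (-9 − z₀) − w = -6 − w.
f(z) = 1/(-6 − w)^3 = (1/(-6)^3) · (1 − w/(-6))^{−3}.
By the binomial series (1−u)^{−3} = Σ_{n≥0} C(n+2, 2) u^n for |u|<1, with u = w/(-6):
  c_n = C(n+2, 2) / (-6)^(n+3).
  c_0 = 1/(-6)^3 = -1/216.
  c_1 = 3/(-6)^4 = 1/432.
  c_2 = 6/(-6)^5 = -1/1296.
  c_3 = 10/(-6)^6 = 5/23328.
The series is valid for |w/d| < 1, i.e. |z − z₀| < |d|.
Radius of convergence: R = |-9 − z₀| = |-6| = 6 (distance from z₀ to the singularity z = -9).

c_0 = -1/216, c_1 = 1/432, c_2 = -1/1296, c_3 = 5/23328; R = 6.


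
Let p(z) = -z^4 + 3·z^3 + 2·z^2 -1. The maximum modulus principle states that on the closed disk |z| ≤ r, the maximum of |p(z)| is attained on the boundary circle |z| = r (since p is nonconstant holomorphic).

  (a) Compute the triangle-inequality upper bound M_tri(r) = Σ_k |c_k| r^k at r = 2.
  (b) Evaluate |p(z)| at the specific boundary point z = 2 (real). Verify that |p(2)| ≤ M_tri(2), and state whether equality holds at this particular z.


Coefficients: c_0 = -1, c_1 = 0, c_2 = 2, c_3 = 3, c_4 = -1. Radius r = 2.
Part (a). Triangle bound: M_tri(r) = Σ_k |c_k| r^k
  = |-1|·2^0 + |0|·2^1 + |2|·2^2 + |3|·2^3 + |-1|·2^4
  = 1 + 0 + 8 + 24 + 16 = 49.
This bounds M(r) := max_{|z|=r} |p(z)| from above; equality holds iff all terms c_k z^k can be made to align in phase at a single z on |z|=r.
Part (b). At z = 2 (real, on the circle |z| = r):
  p(2) = (-1)·2^0 + (0)·2^1 + (2)·2^2 + (3)·2^3 + (-1)·2^4 = 15.
  |p(2)| = 15.
Check: |p(2)| = 15 ≤ 49 = M_tri(2). ✓ Equality does not hold at z = 2 (the coefficients have mixed signs, so the terms do not all align in phase there).

M_tri(2) = 49; |p(2)| = 15; equality at z=2: no.


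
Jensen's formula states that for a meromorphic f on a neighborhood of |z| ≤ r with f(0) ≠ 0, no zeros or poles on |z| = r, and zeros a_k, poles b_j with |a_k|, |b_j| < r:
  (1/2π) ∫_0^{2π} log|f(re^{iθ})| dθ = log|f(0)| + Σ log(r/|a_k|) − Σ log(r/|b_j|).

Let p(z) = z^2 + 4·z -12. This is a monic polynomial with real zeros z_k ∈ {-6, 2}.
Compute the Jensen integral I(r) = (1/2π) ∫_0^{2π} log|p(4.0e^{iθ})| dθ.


Zeros: -6, 2; r = 4.0.
Inside |z| < r: 2. Outside (|z| ≥ r): -6.
p(0) = -12, so log|p(0)| = log(12) = 2.4849.
Apply Jensen: I(r) = log|p(0)| + Σ_k log(r/|z_k|), summed over zeros inside |z| < r.
  log(r/|z_k|) for z_k = 2: log(4.0/2) = 0.6931
  Outside zeros (-6) contribute nothing to the Jensen sum.
Sum over inside zeros: 0.6931.
I(r) = log|p(0)| + (inside sum) = 2.4849 + 0.6931 = 3.1781.
Note: since some zeros are outside |z| ≤ r, the simplified n·log(r) form does NOT apply — only the inside zeros contribute.

I(r) ≈ 3.1781.


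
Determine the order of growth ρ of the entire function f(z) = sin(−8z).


sin(w) is a linear combination of e^{iw} and e^{−iw} (or e^w, e^{−w} in the hyperbolic case), so |sin(w)| ≤ e^{|w|}. With w = −8z, |w| ≤ 8|z| + 0 = 8r + 0 on |z| = r, giving M(r) ≤ e^{8r + 0}, so ρ ≤ 1. On a suitable ray (z = it for sin/cos; z = t for sinh/cosh, t real → ∞), |sin(−8z)| grows like e^{8|t|}/2, so ρ ≥ 1. Hence ρ = 1.
Therefore ρ = 1.

Order ρ = 1.


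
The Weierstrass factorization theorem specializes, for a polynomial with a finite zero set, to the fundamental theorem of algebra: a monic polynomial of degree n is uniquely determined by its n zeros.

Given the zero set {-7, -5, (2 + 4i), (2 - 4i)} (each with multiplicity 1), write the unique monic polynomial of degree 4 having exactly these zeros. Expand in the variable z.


The polynomial is p(z) = ∏_{α ∈ S} (z − α), where S = {-7, -5, (2 + 4i), (2 - 4i)}.
Expanding the product yields: p(z) = z^4 + 8·z^3 + 7·z^2 + 100·z + 700.
Note conjugate pairs combine to real quadratics: (z − (2+4i))(z − (2−4i)) = z² − 4z + 20.
The resulting polynomial has degree 4 and real coefficients as required.

p(z) = z^4 + 8·z^3 + 7·z^2 + 100·z + 700.


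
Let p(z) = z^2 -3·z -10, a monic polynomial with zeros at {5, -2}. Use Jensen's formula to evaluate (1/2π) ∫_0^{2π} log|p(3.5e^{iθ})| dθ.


Zeros: -2, 5; r = 3.5.
Inside |z| < r: -2. Outside (|z| ≥ r): 5.
p(0) = -10, so log|p(0)| = log(10) = 2.3026.
Apply Jensen: I(r) = log|p(0)| + Σ_k log(r/|z_k|), summed over zeros inside |z| < r.
  log(r/|z_k|) for z_k = -2: log(3.5/2) = 0.5596
  Outside zeros (5) contribute nothing to the Jensen sum.
Sum over inside zeros: 0.5596.
I(r) = log|p(0)| + (inside sum) = 2.3026 + 0.5596 = 2.8622.
Note: since some zeros are outside |z| ≤ r, the simplified n·log(r) form does NOT apply — only the inside zeros contribute.

I(r) ≈ 2.8622.


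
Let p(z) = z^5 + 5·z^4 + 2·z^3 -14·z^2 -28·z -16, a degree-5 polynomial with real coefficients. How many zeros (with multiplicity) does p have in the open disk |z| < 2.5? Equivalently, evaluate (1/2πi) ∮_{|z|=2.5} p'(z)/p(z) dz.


The zeros of p are: 2, -1, -4, (-1 + 1i), (-1 - 1i).
Their magnitudes are: 2, 1, 4, 1.414, 1.414.
Zeros with |z| < R = 2.5: 2, -1, (-1 + 1i), (-1 - 1i).
Count = 4.
By the argument principle, (1/2πi) ∮_{|z|=R} p'(z)/p(z) dz equals exactly this count.

Number of zeros inside |z| < 2.5: 4.


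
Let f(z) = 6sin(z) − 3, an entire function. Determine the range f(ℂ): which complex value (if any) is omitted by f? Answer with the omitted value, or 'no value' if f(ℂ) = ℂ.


Little Picard bounds the complement of f(ℂ) to at most one point.
sin is entire and surjective onto ℂ: for every w ∈ ℂ, sin(ζ) = w has a solution ζ ∈ ℂ (e.g., via the complex inverse arcsin). With ζ = z this gives z = ζ/(1). Then 6·sin(z) takes every value in 6·ℂ = ℂ, and adding -3 is a bijection of ℂ. So f is surjective and omits no value. (Note: only on the real line is sin bounded by [−1, 1].)

Omitted value: no value.


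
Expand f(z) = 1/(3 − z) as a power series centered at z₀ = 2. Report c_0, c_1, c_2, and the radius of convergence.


Let w = z − z₀, so z = z₀ + w.
Then 3 − z = 3 − (z₀ + w) = (3 − z₀) − w = 1 − w.
f(z) = 1/(1 − w) = (1/(1)) · 1/(1 − w/(1)) = Σ_{n≥0} w^n / (1)^(n+1).
So c_n = 1/(1)^(n+1):
  c_0 = 1/(1)^1 = 1.
  c_1 = 1/(1)^2 = 1.
  c_2 = 1/(1)^3 = 1.
The series is valid for |w/d| < 1, i.e. |z − z₀| < |d|.
Radius of convergence: R = |3 − z₀| = |1| = 1 (distance from z₀ to the singularity z = 3).

c_0 = 1, c_1 = 1, c_2 = 1; R = 1.


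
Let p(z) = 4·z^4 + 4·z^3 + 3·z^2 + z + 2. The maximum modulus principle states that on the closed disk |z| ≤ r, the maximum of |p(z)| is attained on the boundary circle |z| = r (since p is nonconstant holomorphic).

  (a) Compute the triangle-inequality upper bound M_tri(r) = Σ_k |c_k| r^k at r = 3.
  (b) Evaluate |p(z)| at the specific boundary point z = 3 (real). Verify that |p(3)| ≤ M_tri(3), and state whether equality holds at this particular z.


Coefficients: c_0 = 2, c_1 = 1, c_2 = 3, c_3 = 4, c_4 = 4. Radius r = 3.
Part (a). Triangle bound: M_tri(r) = Σ_k |c_k| r^k
  = |2|·3^0 + |1|·3^1 + |3|·3^2 + |4|·3^3 + |4|·3^4
  = 2 + 3 + 27 + 108 + 324 = 464.
This bounds M(r) := max_{|z|=r} |p(z)| from above; equality holds iff all terms c_k z^k can be made to align in phase at a single z on |z|=r.
Part (b). At z = 3 (real, on the circle |z| = r):
  p(3) = (2)·3^0 + (1)·3^1 + (3)·3^2 + (4)·3^3 + (4)·3^4 = 464.
  |p(3)| = 464.
Since all nonzero coefficients share the same sign, |p(3)| = 464 = M_tri(3); the triangle bound is attained at z = 3, so in fact M(r) = 464.

M_tri(3) = 464; |p(3)| = 464; equality at z=3: yes.


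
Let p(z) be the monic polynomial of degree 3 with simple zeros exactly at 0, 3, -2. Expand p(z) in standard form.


The polynomial is p(z) = ∏_{α ∈ S} (z − α), where S = {0, 3, -2}.
Expanding the product yields: p(z) = z^3 -z^2 -6·z.
The resulting polynomial has degree 3 and real coefficients as required.

p(z) = z^3 -z^2 -6·z.


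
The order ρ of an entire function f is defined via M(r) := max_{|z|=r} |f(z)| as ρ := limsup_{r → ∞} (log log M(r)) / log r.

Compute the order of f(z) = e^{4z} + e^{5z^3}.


Each summand is entire of order 1 and 3 respectively (as in the single-exponential case). The order of a sum is at most the max of the orders, so ρ ≤ 3. For the lower bound: on |z|=r choose arg z so that 5z^3 is real positive; then |e^{5z^3}| = e^{5r^3} while |e^{4z}| ≤ e^{4r^1} = o(e^{5r^3}). So |f| ≥ e^{5r^3}(1 − o(1)) and ρ ≥ 3. Hence ρ = max(1, 3) = 3.
Therefore ρ = 3.

Order ρ = 3.


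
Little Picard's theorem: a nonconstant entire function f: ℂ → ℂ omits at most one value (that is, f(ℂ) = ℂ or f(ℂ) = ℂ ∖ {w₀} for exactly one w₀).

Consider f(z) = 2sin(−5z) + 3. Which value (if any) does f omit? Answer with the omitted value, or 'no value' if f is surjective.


Little Picard bounds the complement of f(ℂ) to at most one point.
sin is entire and surjective onto ℂ: for every w ∈ ℂ, sin(ζ) = w has a solution ζ ∈ ℂ (e.g., via the complex inverse arcsin). With ζ = −5z this gives z = ζ/(-5). Then 2·sin(−5z) takes every value in 2·ℂ = ℂ, and adding 3 is a bijection of ℂ. So f is surjective and omits no value. (Note: only on the real line is sin bounded by [−1, 1].)

Omitted value: no value.


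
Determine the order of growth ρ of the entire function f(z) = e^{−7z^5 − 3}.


|e^{−7z^5 − 3}| = e^{Re(-7·z^5) + -3} ≤ e^{7|z|^5 + -3} = e^{7r^5 + -3} on |z| = r, so ρ ≤ 5. Choosing z on |z|=r so that -7·z^5 is real positive (always possible by picking arg z appropriately) gives |f(z)| = e^{7r^5 + -3}, matching the bound. The additive constant -3 does not affect log log M(r) ~ 5·log r. Hence ρ = 5.
Therefore ρ = 5.

Order ρ = 5.


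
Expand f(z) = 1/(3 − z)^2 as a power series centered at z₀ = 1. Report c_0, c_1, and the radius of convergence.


Let w = z − z₀, so z = z₀ + w.
Then 3 − z = 3 − (z₀ + w) = (3 − z₀) − w = 2 − w.
f(z) = 1/(2 − w)^2 = (1/(2)^2) · (1 − w/(2))^{−2}.
By the binomial series (1−u)^{−2} = Σ_{n≥0} C(n+1, 1) u^n for |u|<1, with u = w/(2):
  c_n = C(n+1, 1) / (2)^(n+2).
  c_0 = 1/(2)^2 = 1/4.
  c_1 = 2/(2)^3 = 1/4.
The series is valid for |w/d| < 1, i.e. |z − z₀| < |d|.
Radius of convergence: R = |3 − z₀| = |2| = 2 (distance from z₀ to the singularity z = 3).

c_0 = 1/4, c_1 = 1/4; R = 2.


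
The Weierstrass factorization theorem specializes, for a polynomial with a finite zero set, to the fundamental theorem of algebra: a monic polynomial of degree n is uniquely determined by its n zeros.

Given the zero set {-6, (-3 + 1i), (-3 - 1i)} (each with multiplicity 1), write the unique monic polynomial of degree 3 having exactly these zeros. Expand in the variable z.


The polynomial is p(z) = ∏_{α ∈ S} (z − α), where S = {-6, (-3 + 1i), (-3 - 1i)}.
Expanding the product yields: p(z) = z^3 + 12·z^2 + 46·z + 60.
Note conjugate pairs combine to real quadratics: (z − (-3+1i))(z − (-3−1i)) = z² + 6z + 10.
The resulting polynomial has degree 3 and real coefficients as required.

p(z) = z^3 + 12·z^2 + 46·z + 60.


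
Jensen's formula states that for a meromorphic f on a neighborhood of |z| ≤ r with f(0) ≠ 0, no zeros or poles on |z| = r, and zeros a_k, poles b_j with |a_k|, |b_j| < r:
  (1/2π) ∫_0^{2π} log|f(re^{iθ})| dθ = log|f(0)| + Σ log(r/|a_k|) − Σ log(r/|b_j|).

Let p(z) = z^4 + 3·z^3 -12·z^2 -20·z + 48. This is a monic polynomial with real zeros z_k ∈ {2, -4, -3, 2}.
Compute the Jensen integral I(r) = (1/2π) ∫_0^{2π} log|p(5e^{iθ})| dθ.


Zeros: -4, -3, 2, 2; r = 5.
Inside |z| < r: -4, -3, 2, 2. Outside (|z| ≥ r): ∅.
p(0) = 48, so log|p(0)| = log(48) = 3.8712.
Apply Jensen: I(r) = log|p(0)| + Σ_k log(r/|z_k|), summed over zeros inside |z| < r.
  log(r/|z_k|) for z_k = 2: log(5/2) = 0.9163
  log(r/|z_k|) for z_k = -4: log(5/4) = 0.2231
  log(r/|z_k|) for z_k = -3: log(5/3) = 0.5108
  log(r/|z_k|) for z_k = 2: log(5/2) = 0.9163
Sum over inside zeros: 2.5666.
I(r) = log|p(0)| + (inside sum) = 3.8712 + 2.5666 = 6.4378.
Closed form (all zeros inside, monic): I(r) = n·log(r) = 4·log(5) = 6.4378. ✓

I(r) ≈ 6.4378.


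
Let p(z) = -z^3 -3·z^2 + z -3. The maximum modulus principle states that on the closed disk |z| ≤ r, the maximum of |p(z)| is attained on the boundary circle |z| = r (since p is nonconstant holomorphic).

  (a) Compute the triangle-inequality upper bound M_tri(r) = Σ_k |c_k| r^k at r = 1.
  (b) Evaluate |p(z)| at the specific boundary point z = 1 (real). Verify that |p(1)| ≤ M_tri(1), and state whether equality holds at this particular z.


Coefficients: c_0 = -3, c_1 = 1, c_2 = -3, c_3 = -1. Radius r = 1.
Part (a). Triangle bound: M_tri(r) = Σ_k |c_k| r^k
  = |-3|·1^0 + |1|·1^1 + |-3|·1^2 + |-1|·1^3
  = 3 + 1 + 3 + 1 = 8.
This bounds M(r) := max_{|z|=r} |p(z)| from above; equality holds iff all terms c_k z^k can be made to align in phase at a single z on |z|=r.
Part (b). At z = 1 (real, on the circle |z| = r):
  p(1) = (-3)·1^0 + (1)·1^1 + (-3)·1^2 + (-1)·1^3 = -6.
  |p(1)| = 6.
Check: |p(1)| = 6 ≤ 8 = M_tri(1). ✓ Equality does not hold at z = 1 (the coefficients have mixed signs, so the terms do not all align in phase there).

M_tri(1) = 8; |p(1)| = 6; equality at z=1: no.


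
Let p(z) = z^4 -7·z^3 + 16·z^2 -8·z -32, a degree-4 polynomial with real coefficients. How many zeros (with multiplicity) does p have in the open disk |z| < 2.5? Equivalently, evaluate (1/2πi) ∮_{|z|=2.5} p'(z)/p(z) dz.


The zeros of p are: 4, -1, (2 + 2i), (2 - 2i).
Their magnitudes are: 4, 1, 2.828, 2.828.
Zeros with |z| < R = 2.5: -1.
Count = 1.
By the argument principle, (1/2πi) ∮_{|z|=R} p'(z)/p(z) dz equals exactly this count.

Number of zeros inside |z| < 2.5: 1.


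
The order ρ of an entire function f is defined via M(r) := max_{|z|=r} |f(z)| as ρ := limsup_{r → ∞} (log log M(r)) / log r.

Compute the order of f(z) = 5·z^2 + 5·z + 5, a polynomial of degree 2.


|f(z)| ≤ Σ|c_k|·r^k = O(r^2) as r → ∞. Polynomial growth is O(e^{r^ε}) for every ε > 0 (since r^2/e^{r^ε} → 0), so ρ ≤ ε for all ε > 0, i.e. ρ = 0. Every nonconstant polynomial has order 0.
Therefore ρ = 0.

Order ρ = 0.


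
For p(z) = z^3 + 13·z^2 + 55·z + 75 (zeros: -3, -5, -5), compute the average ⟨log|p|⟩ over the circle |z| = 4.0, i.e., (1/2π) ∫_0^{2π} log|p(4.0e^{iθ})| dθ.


Zeros: -5, -5, -3; r = 4.0.
Inside |z| < r: -3. Outside (|z| ≥ r): -5, -5.
p(0) = 75, so log|p(0)| = log(75) = 4.3175.
Apply Jensen: I(r) = log|p(0)| + Σ_k log(r/|z_k|), summed over zeros inside |z| < r.
  log(r/|z_k|) for z_k = -3: log(4.0/3) = 0.2877
  Outside zeros (-5, -5) contribute nothing to the Jensen sum.
Sum over inside zeros: 0.2877.
I(r) = log|p(0)| + (inside sum) = 4.3175 + 0.2877 = 4.6052.
Note: since some zeros are outside |z| ≤ r, the simplified n·log(r) form does NOT apply — only the inside zeros contribute.

I(r) ≈ 4.6052.


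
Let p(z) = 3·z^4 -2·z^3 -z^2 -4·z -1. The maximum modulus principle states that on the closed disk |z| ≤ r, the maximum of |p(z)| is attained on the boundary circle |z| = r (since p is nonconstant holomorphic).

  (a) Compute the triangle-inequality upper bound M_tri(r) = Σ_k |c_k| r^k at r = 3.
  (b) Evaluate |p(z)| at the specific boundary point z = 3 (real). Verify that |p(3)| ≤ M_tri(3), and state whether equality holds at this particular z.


Coefficients: c_0 = -1, c_1 = -4, c_2 = -1, c_3 = -2, c_4 = 3. Radius r = 3.
Part (a). Triangle bound: M_tri(r) = Σ_k |c_k| r^k
  = |-1|·3^0 + |-4|·3^1 + |-1|·3^2 + |-2|·3^3 + |3|·3^4
  = 1 + 12 + 9 + 54 + 243 = 319.
This bounds M(r) := max_{|z|=r} |p(z)| from above; equality holds iff all terms c_k z^k can be made to align in phase at a single z on |z|=r.
Part (b). At z = 3 (real, on the circle |z| = r):
  p(3) = (-1)·3^0 + (-4)·3^1 + (-1)·3^2 + (-2)·3^3 + (3)·3^4 = 167.
  |p(3)| = 167.
Check: |p(3)| = 167 ≤ 319 = M_tri(3). ✓ Equality does not hold at z = 3 (the coefficients have mixed signs, so the terms do not all align in phase there).

M_tri(3) = 319; |p(3)| = 167; equality at z=3: no.


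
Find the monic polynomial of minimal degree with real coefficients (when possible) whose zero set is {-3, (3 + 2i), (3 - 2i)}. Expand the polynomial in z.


The polynomial is p(z) = ∏_{α ∈ S} (z − α), where S = {-3, (3 + 2i), (3 - 2i)}.
Expanding the product yields: p(z) = z^3 -3·z^2 -5·z + 39.
Note conjugate pairs combine to real quadratics: (z − (3+2i))(z − (3−2i)) = z² − 6z + 13.
The resulting polynomial has degree 3 and real coefficients as required.

p(z) = z^3 -3·z^2 -5·z + 39.


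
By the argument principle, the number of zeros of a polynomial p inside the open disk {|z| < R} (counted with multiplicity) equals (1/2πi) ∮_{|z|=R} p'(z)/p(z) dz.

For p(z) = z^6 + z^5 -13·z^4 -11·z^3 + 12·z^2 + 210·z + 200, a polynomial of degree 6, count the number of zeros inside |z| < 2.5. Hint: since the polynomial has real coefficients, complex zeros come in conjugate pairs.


The zeros of p are: -1, (-1 + 2i), (-1 - 2i), -4, (3 + 1i), (3 - 1i).
Their magnitudes are: 1, 2.236, 2.236, 4, 3.162, 3.162.
Zeros with |z| < R = 2.5: -1, (-1 + 2i), (-1 - 2i).
Count = 3.
By the argument principle, (1/2πi) ∮_{|z|=R} p'(z)/p(z) dz equals exactly this count.

Number of zeros inside |z| < 2.5: 3.


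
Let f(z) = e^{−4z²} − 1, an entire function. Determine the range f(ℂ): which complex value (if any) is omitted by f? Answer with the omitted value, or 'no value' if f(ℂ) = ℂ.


Little Picard bounds the complement of f(ℂ) to at most one point.
The exponent g(z) = −4z² is a nonconstant polynomial, hence surjective onto ℂ. So e^{g(z)} takes every value in {e^w : w ∈ ℂ} = ℂ ∖ {0}. Adding -1 shifts the range to ℂ ∖ {-1}. f omits exactly -1.

Omitted value: -1.


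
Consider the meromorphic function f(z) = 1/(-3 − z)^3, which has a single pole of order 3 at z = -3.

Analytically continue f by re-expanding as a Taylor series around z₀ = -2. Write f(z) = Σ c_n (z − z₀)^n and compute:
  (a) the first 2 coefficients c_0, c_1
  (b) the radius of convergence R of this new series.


Let w = z − z₀, so z = z₀ + w.
Then -3 − z = -3 − (z₀ + w) = (-3 − z₀) − w = -1 − w.
f(z) = 1/(-1 − w)^3 = (1/(-1)^3) · (1 − w/(-1))^{−3}.
By the binomial series (1−u)^{−3} = Σ_{n≥0} C(n+2, 2) u^n for |u|<1, with u = w/(-1):
  c_n = C(n+2, 2) / (-1)^(n+3).
  c_0 = 1/(-1)^3 = -1.
  c_1 = 3/(-1)^4 = 3.
The series is valid for |w/d| < 1, i.e. |z − z₀| < |d|.
Radius of convergence: R = |-3 − z₀| = |-1| = 1 (distance from z₀ to the singularity z = -3).

c_0 = -1, c_1 = 3; R = 1.


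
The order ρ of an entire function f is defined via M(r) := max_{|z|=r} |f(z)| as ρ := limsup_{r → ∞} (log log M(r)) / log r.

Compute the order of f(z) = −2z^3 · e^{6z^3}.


M(r) = max_{|z|=r} |-2|·|z|^3·|e^{6z^3}| = 2·r^3 · e^{6r^3} (the factors attain their maxima compatibly on |z|=r). Then log M(r) = log 2 + 3·log r + 6r^3, dominated by the last term, so log log M(r) ~ 3·log r. The polynomial factor -2z^3 contributes only a log r term and does not affect the order. ρ = 3.
Therefore ρ = 3.

Order ρ = 3.


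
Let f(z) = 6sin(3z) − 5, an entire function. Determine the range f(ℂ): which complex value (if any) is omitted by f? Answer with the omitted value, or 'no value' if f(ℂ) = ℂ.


Little Picard bounds the complement of f(ℂ) to at most one point.
sin is entire and surjective onto ℂ: for every w ∈ ℂ, sin(ζ) = w has a solution ζ ∈ ℂ (e.g., via the complex inverse arcsin). With ζ = 3z this gives z = ζ/(3). Then 6·sin(3z) takes every value in 6·ℂ = ℂ, and adding -5 is a bijection of ℂ. So f is surjective and omits no value. (Note: only on the real line is sin bounded by [−1, 1].)

Omitted value: no value.


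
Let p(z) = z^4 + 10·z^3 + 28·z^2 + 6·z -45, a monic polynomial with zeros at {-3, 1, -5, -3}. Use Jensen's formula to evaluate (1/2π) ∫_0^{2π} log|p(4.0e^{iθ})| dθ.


Zeros: -5, -3, -3, 1; r = 4.0.
Inside |z| < r: -3, -3, 1. Outside (|z| ≥ r): -5.
p(0) = -45, so log|p(0)| = log(45) = 3.8067.
Apply Jensen: I(r) = log|p(0)| + Σ_k log(r/|z_k|), summed over zeros inside |z| < r.
  log(r/|z_k|) for z_k = -3: log(4.0/3) = 0.2877
  log(r/|z_k|) for z_k = 1: log(4.0/1) = 1.3863
  log(r/|z_k|) for z_k = -3: log(4.0/3) = 0.2877
  Outside zeros (-5) contribute nothing to the Jensen sum.
Sum over inside zeros: 1.9617.
I(r) = log|p(0)| + (inside sum) = 3.8067 + 1.9617 = 5.7683.
Note: since some zeros are outside |z| ≤ r, the simplified n·log(r) form does NOT apply — only the inside zeros contribute.

I(r) ≈ 5.7683.


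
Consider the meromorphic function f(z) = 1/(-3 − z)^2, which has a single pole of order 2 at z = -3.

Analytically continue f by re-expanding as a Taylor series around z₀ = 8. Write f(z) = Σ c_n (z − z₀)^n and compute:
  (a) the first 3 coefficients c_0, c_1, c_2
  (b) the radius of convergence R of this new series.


Let w = z − z₀, so z = z₀ + w.
Then -3 − z = -3 − (z₀ + w) = (-3 − z₀) − w = -11 − w.
f(z) = 1/(-11 − w)^2 = (1/(-11)^2) · (1 − w/(-11))^{−2}.
By the binomial series (1−u)^{−2} = Σ_{n≥0} C(n+1, 1) u^n for |u|<1, with u = w/(-11):
  c_n = C(n+1, 1) / (-11)^(n+2).
  c_0 = 1/(-11)^2 = 1/121.
  c_1 = 2/(-11)^3 = -2/1331.
  c_2 = 3/(-11)^4 = 3/14641.
The series is valid for |w/d| < 1, i.e. |z − z₀| < |d|.
Radius of convergence: R = |-3 − z₀| = |-11| = 11 (distance from z₀ to the singularity z = -3).

c_0 = 1/121, c_1 = -2/1331, c_2 = 3/14641; R = 11.


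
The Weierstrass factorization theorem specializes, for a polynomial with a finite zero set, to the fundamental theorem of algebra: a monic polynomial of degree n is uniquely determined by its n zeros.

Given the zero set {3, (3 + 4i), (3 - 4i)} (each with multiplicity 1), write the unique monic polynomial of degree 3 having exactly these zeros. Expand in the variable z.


The polynomial is p(z) = ∏_{α ∈ S} (z − α), where S = {3, (3 + 4i), (3 - 4i)}.
Expanding the product yields: p(z) = z^3 -9·z^2 + 43·z -75.
Note conjugate pairs combine to real quadratics: (z − (3+4i))(z − (3−4i)) = z² − 6z + 25.
The resulting polynomial has degree 3 and real coefficients as required.

p(z) = z^3 -9·z^2 + 43·z -75.


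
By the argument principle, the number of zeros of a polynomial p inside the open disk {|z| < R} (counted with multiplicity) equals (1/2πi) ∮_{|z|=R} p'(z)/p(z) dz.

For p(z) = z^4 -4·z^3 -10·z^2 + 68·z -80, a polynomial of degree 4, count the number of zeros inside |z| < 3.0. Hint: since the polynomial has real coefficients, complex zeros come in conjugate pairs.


The zeros of p are: 2, (3 + 1i), (3 - 1i), -4.
Their magnitudes are: 2, 3.162, 3.162, 4.
Zeros with |z| < R = 3.0: 2.
Count = 1.
By the argument principle, (1/2πi) ∮_{|z|=R} p'(z)/p(z) dz equals exactly this count.

Number of zeros inside |z| < 3.0: 1.


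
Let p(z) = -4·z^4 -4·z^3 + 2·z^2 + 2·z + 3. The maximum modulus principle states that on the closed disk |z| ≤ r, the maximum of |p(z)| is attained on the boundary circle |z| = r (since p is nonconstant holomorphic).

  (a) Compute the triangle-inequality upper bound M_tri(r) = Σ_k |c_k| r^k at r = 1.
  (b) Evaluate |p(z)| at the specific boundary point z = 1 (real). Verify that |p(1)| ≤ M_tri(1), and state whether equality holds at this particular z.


Coefficients: c_0 = 3, c_1 = 2, c_2 = 2, c_3 = -4, c_4 = -4. Radius r = 1.
Part (a). Triangle bound: M_tri(r) = Σ_k |c_k| r^k
  = |3|·1^0 + |2|·1^1 + |2|·1^2 + |-4|·1^3 + |-4|·1^4
  = 3 + 2 + 2 + 4 + 4 = 15.
This bounds M(r) := max_{|z|=r} |p(z)| from above; equality holds iff all terms c_k z^k can be made to align in phase at a single z on |z|=r.
Part (b). At z = 1 (real, on the circle |z| = r):
  p(1) = (3)·1^0 + (2)·1^1 + (2)·1^2 + (-4)·1^3 + (-4)·1^4 = -1.
  |p(1)| = 1.
Check: |p(1)| = 1 ≤ 15 = M_tri(1). ✓ Equality does not hold at z = 1 (the coefficients have mixed signs, so the terms do not all align in phase there).

M_tri(1) = 15; |p(1)| = 1; equality at z=1: no.


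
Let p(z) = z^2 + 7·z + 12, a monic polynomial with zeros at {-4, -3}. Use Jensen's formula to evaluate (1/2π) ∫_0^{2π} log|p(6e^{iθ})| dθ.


Zeros: -4, -3; r = 6.
Inside |z| < r: -4, -3. Outside (|z| ≥ r): ∅.
p(0) = 12, so log|p(0)| = log(12) = 2.4849.
Apply Jensen: I(r) = log|p(0)| + Σ_k log(r/|z_k|), summed over zeros inside |z| < r.
  log(r/|z_k|) for z_k = -4: log(6/4) = 0.4055
  log(r/|z_k|) for z_k = -3: log(6/3) = 0.6931
Sum over inside zeros: 1.0986.
I(r) = log|p(0)| + (inside sum) = 2.4849 + 1.0986 = 3.5835.
Closed form (all zeros inside, monic): I(r) = n·log(r) = 2·log(6) = 3.5835. ✓

I(r) ≈ 3.5835.


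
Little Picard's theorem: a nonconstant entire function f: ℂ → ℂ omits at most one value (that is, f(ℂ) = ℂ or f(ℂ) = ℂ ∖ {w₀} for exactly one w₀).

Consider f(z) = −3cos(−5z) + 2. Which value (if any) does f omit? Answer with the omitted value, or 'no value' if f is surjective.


Little Picard bounds the complement of f(ℂ) to at most one point.
cos is entire and surjective onto ℂ: for every w ∈ ℂ, cos(ζ) = w has a solution ζ ∈ ℂ (e.g., via the complex inverse arccos). With ζ = −5z this gives z = ζ/(-5). Then -3·cos(−5z) takes every value in -3·ℂ = ℂ, and adding 2 is a bijection of ℂ. So f is surjective and omits no value. (Note: only on the real line is cos bounded by [−1, 1].)

Omitted value: no value.


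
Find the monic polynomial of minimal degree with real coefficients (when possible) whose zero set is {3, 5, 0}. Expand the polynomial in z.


The polynomial is p(z) = ∏_{α ∈ S} (z − α), where S = {3, 5, 0}.
Expanding the product yields: p(z) = z^3 -8·z^2 + 15·z.
The resulting polynomial has degree 3 and real coefficients as required.

p(z) = z^3 -8·z^2 + 15·z.


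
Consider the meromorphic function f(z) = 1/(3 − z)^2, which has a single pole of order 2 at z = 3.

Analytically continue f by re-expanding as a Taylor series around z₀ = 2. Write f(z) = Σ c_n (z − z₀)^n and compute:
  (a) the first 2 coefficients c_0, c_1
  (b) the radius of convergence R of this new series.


Let w = z − z₀, so z = z₀ + w.
Then 3 − z = 3 − (z₀ + w) = (3 − z₀) − w = 1 − w.
f(z) = 1/(1 − w)^2 = (1/(1)^2) · (1 − w/(1))^{−2}.
By the binomial series (1−u)^{−2} = Σ_{n≥0} C(n+1, 1) u^n for |u|<1, with u = w/(1):
  c_n = C(n+1, 1) / (1)^(n+2).
  c_0 = 1/(1)^2 = 1.
  c_1 = 2/(1)^3 = 2.
The series is valid for |w/d| < 1, i.e. |z − z₀| < |d|.
Radius of convergence: R = |3 − z₀| = |1| = 1 (distance from z₀ to the singularity z = 3).

c_0 = 1, c_1 = 2; R = 1.


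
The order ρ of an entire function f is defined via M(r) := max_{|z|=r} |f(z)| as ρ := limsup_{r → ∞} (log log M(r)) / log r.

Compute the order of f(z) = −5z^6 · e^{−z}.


M(r) = max_{|z|=r} |-5|·|z|^6·|e^{−z}| = 5·r^6 · e^{1r^1} (the factors attain their maxima compatibly on |z|=r). Then log M(r) = log 5 + 6·log r + 1r^1, dominated by the last term, so log log M(r) ~ 1·log r. The polynomial factor -5z^6 contributes only a log r term and does not affect the order. ρ = 1.
Therefore ρ = 1.

Order ρ = 1.


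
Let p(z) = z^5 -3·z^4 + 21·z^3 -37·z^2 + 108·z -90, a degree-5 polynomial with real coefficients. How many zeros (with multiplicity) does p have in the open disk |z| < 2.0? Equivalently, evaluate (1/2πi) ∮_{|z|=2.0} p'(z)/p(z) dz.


The zeros of p are: (1 + 3i), (1 - 3i), 1, (0 + 3i), (0 - 3i).
Their magnitudes are: 3.162, 3.162, 1, 3, 3.
Zeros with |z| < R = 2.0: 1.
Count = 1.
By the argument principle, (1/2πi) ∮_{|z|=R} p'(z)/p(z) dz equals exactly this count.

Number of zeros inside |z| < 2.0: 1.


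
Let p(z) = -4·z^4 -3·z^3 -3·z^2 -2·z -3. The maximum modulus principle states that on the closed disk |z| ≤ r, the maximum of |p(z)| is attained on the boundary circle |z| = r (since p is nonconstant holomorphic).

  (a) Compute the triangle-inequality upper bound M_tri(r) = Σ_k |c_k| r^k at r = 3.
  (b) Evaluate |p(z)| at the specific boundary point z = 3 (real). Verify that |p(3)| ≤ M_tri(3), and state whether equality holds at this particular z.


Coefficients: c_0 = -3, c_1 = -2, c_2 = -3, c_3 = -3, c_4 = -4. Radius r = 3.
Part (a). Triangle bound: M_tri(r) = Σ_k |c_k| r^k
  = |-3|·3^0 + |-2|·3^1 + |-3|·3^2 + |-3|·3^3 + |-4|·3^4
  = 3 + 6 + 27 + 81 + 324 = 441.
This bounds M(r) := max_{|z|=r} |p(z)| from above; equality holds iff all terms c_k z^k can be made to align in phase at a single z on |z|=r.
Part (b). At z = 3 (real, on the circle |z| = r):
  p(3) = (-3)·3^0 + (-2)·3^1 + (-3)·3^2 + (-3)·3^3 + (-4)·3^4 = -441.
  |p(3)| = 441.
Since all nonzero coefficients share the same sign, |p(3)| = 441 = M_tri(3); the triangle bound is attained at z = 3, so in fact M(r) = 441.

M_tri(3) = 441; |p(3)| = 441; equality at z=3: yes.


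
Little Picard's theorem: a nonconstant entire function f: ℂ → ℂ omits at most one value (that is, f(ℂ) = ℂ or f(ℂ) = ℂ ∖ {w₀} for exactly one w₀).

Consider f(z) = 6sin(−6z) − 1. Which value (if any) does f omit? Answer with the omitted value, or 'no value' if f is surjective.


Little Picard bounds the complement of f(ℂ) to at most one point.
sin is entire and surjective onto ℂ: for every w ∈ ℂ, sin(ζ) = w has a solution ζ ∈ ℂ (e.g., via the complex inverse arcsin). With ζ = −6z this gives z = ζ/(-6). Then 6·sin(−6z) takes every value in 6·ℂ = ℂ, and adding -1 is a bijection of ℂ. So f is surjective and omits no value. (Note: only on the real line is sin bounded by [−1, 1].)

Omitted value: no value.


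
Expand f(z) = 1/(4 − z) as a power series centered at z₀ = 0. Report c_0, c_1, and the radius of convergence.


Let w = z − z₀, so z = z₀ + w.
Then 4 − z = 4 − (z₀ + w) = (4 − z₀) − w = 4 − w.
f(z) = 1/(4 − w) = (1/(4)) · 1/(1 − w/(4)) = Σ_{n≥0} w^n / (4)^(n+1).
So c_n = 1/(4)^(n+1):
  c_0 = 1/(4)^1 = 1/4.
  c_1 = 1/(4)^2 = 1/16.
The series is valid for |w/d| < 1, i.e. |z − z₀| < |d|.
Radius of convergence: R = |4 − z₀| = |4| = 4 (distance from z₀ to the singularity z = 4).

c_0 = 1/4, c_1 = 1/16; R = 4.


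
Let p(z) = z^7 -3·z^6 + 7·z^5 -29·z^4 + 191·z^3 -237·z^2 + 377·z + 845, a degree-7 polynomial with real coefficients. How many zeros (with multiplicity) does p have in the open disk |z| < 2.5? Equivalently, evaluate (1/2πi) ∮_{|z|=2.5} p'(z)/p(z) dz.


The zeros of p are: -1, (1 + 2i), (1 - 2i), (-2 + 3i), (-2 - 3i), (3 + 2i), (3 - 2i).
Their magnitudes are: 1, 2.236, 2.236, 3.606, 3.606, 3.606, 3.606.
Zeros with |z| < R = 2.5: -1, (1 + 2i), (1 - 2i).
Count = 3.
By the argument principle, (1/2πi) ∮_{|z|=R} p'(z)/p(z) dz equals exactly this count.

Number of zeros inside |z| < 2.5: 3.


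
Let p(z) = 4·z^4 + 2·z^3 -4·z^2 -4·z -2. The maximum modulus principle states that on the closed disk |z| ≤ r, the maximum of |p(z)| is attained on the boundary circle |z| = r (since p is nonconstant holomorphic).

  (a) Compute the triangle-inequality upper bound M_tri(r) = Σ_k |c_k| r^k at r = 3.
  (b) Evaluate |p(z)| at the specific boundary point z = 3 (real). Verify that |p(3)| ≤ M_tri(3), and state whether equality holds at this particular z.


Coefficients: c_0 = -2, c_1 = -4, c_2 = -4, c_3 = 2, c_4 = 4. Radius r = 3.
Part (a). Triangle bound: M_tri(r) = Σ_k |c_k| r^k
  = |-2|·3^0 + |-4|·3^1 + |-4|·3^2 + |2|·3^3 + |4|·3^4
  = 2 + 12 + 36 + 54 + 324 = 428.
This bounds M(r) := max_{|z|=r} |p(z)| from above; equality holds iff all terms c_k z^k can be made to align in phase at a single z on |z|=r.
Part (b). At z = 3 (real, on the circle |z| = r):
  p(3) = (-2)·3^0 + (-4)·3^1 + (-4)·3^2 + (2)·3^3 + (4)·3^4 = 328.
  |p(3)| = 328.
Check: |p(3)| = 328 ≤ 428 = M_tri(3). ✓ Equality does not hold at z = 3 (the coefficients have mixed signs, so the terms do not all align in phase there).

M_tri(3) = 428; |p(3)| = 328; equality at z=3: no.


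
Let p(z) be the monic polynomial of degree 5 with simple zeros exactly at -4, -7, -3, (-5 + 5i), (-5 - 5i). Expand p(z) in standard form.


The polynomial is p(z) = ∏_{α ∈ S} (z − α), where S = {-4, -7, -3, (-5 + 5i), (-5 - 5i)}.
Expanding the product yields: p(z) = z^5 + 24·z^4 + 251·z^3 + 1394·z^2 + 3890·z + 4200.
Note conjugate pairs combine to real quadratics: (z − (-5+5i))(z − (-5−5i)) = z² + 10z + 50.
The resulting polynomial has degree 5 and real coefficients as required.

p(z) = z^5 + 24·z^4 + 251·z^3 + 1394·z^2 + 3890·z + 4200.


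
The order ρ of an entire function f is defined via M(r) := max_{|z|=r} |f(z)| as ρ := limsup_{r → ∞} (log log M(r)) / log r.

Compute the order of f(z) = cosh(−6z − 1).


cosh(w) is a linear combination of e^{iw} and e^{−iw} (or e^w, e^{−w} in the hyperbolic case), so |cosh(w)| ≤ e^{|w|}. With w = −6z − 1, |w| ≤ 6|z| + 1 = 6r + 1 on |z| = r, giving M(r) ≤ e^{6r + 1}, so ρ ≤ 1. On a suitable ray (z = it for sin/cos; z = t for sinh/cosh, t real → ∞), |cosh(−6z − 1)| grows like e^{6|t|}/2, so ρ ≥ 1. Hence ρ = 1.
Therefore ρ = 1.

Order ρ = 1.


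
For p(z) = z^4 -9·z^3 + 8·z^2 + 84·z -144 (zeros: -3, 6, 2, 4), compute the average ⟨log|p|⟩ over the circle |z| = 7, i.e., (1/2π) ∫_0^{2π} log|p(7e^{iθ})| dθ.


Zeros: -3, 2, 4, 6; r = 7.
Inside |z| < r: -3, 2, 4, 6. Outside (|z| ≥ r): ∅.
p(0) = -144, so log|p(0)| = log(144) = 4.9698.
Apply Jensen: I(r) = log|p(0)| + Σ_k log(r/|z_k|), summed over zeros inside |z| < r.
  log(r/|z_k|) for z_k = -3: log(7/3) = 0.8473
  log(r/|z_k|) for z_k = 6: log(7/6) = 0.1542
  log(r/|z_k|) for z_k = 2: log(7/2) = 1.2528
  log(r/|z_k|) for z_k = 4: log(7/4) = 0.5596
Sum over inside zeros: 2.8138.
I(r) = log|p(0)| + (inside sum) = 4.9698 + 2.8138 = 7.7836.
Closed form (all zeros inside, monic): I(r) = n·log(r) = 4·log(7) = 7.7836. ✓

I(r) ≈ 7.7836.


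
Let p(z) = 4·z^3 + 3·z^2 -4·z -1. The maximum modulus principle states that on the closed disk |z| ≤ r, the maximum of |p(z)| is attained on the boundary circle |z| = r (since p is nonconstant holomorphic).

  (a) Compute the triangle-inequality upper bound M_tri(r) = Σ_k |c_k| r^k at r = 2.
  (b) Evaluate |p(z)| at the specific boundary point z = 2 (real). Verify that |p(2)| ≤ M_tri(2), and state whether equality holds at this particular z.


Coefficients: c_0 = -1, c_1 = -4, c_2 = 3, c_3 = 4. Radius r = 2.
Part (a). Triangle bound: M_tri(r) = Σ_k |c_k| r^k
  = |-1|·2^0 + |-4|·2^1 + |3|·2^2 + |4|·2^3
  = 1 + 8 + 12 + 32 = 53.
This bounds M(r) := max_{|z|=r} |p(z)| from above; equality holds iff all terms c_k z^k can be made to align in phase at a single z on |z|=r.
Part (b). At z = 2 (real, on the circle |z| = r):
  p(2) = (-1)·2^0 + (-4)·2^1 + (3)·2^2 + (4)·2^3 = 35.
  |p(2)| = 35.
Check: |p(2)| = 35 ≤ 53 = M_tri(2). ✓ Equality does not hold at z = 2 (the coefficients have mixed signs, so the terms do not all align in phase there).

M_tri(2) = 53; |p(2)| = 35; equality at z=2: no.


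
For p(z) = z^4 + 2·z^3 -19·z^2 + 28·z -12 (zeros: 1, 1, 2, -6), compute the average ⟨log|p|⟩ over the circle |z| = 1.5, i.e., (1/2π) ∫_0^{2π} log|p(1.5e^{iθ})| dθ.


Zeros: -6, 1, 1, 2; r = 1.5.
Inside |z| < r: 1, 1. Outside (|z| ≥ r): -6, 2.
p(0) = -12, so log|p(0)| = log(12) = 2.4849.
Apply Jensen: I(r) = log|p(0)| + Σ_k log(r/|z_k|), summed over zeros inside |z| < r.
  log(r/|z_k|) for z_k = 1: log(1.5/1) = 0.4055
  log(r/|z_k|) for z_k = 1: log(1.5/1) = 0.4055
  Outside zeros (-6, 2) contribute nothing to the Jensen sum.
Sum over inside zeros: 0.8109.
I(r) = log|p(0)| + (inside sum) = 2.4849 + 0.8109 = 3.2958.
Note: since some zeros are outside |z| ≤ r, the simplified n·log(r) form does NOT apply — only the inside zeros contribute.

I(r) ≈ 3.2958.
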